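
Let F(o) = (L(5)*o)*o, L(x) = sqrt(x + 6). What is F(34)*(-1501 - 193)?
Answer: -1958264*sqrt(11) ≈ -6.4948e+6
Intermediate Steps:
L(x) = sqrt(6 + x)
F(o) = sqrt(11)*o**2 (F(o) = (sqrt(6 + 5)*o)*o = (sqrt(11)*o)*o = (o*sqrt(11))*o = sqrt(11)*o**2)
F(34)*(-1501 - 193) = (sqrt(11)*34**2)*(-1501 - 193) = (sqrt(11)*1156)*(-1694) = (1156*sqrt(11))*(-1694) = -1958264*sqrt(11)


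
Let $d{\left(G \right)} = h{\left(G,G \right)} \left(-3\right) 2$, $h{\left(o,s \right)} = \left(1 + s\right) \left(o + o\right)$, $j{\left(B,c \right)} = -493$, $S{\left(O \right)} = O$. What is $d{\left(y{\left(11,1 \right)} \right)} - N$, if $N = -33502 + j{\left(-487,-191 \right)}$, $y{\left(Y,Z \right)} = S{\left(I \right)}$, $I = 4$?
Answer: $33755$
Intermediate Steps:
$y{\left(Y,Z \right)} = 4$
$N = -33995$ ($N = -33502 - 493 = -33995$)
$h{\left(o,s \right)} = 2 o \left(1 + s\right)$ ($h{\left(o,s \right)} = \left(1 + s\right) 2 o = 2 o \left(1 + s\right)$)
$d{\left(G \right)} = - 12 G \left(1 + G\right)$ ($d{\left(G \right)} = 2 G \left(1 + G\right) \left(-3\right) 2 = - 6 G \left(1 + G\right) 2 = - 12 G \left(1 + G\right)$)
$d{\left(y{\left(11,1 \right)} \right)} - N = \left(-12\right) 4 \left(1 + 4\right) - -33995 = \left(-12\right) 4 \cdot 5 + 33995 = -240 + 33995 = 33755$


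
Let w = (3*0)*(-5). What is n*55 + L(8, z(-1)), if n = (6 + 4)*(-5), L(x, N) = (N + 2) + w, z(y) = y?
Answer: -2749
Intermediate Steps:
w = 0 (w = 0*(-5) = 0)
L(x, N) = 2 + N (L(x, N) = (N + 2) + 0 = (2 + N) + 0 = 2 + N)
n = -50 (n = 10*(-5) = -50)
n*55 + L(8, z(-1)) = -50*55 + (2 - 1) = -2750 + 1 = -2749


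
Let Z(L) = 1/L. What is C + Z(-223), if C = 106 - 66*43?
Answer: -609237/223 ≈ -2732.0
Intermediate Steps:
C = -2732 (C = 106 - 2838 = -2732)
C + Z(-223) = -2732 + 1/(-223) = -2732 - 1/223 = -609237/223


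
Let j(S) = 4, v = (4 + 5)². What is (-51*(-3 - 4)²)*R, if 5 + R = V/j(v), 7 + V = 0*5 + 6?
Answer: 52479/4 ≈ 13120.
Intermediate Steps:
v = 81 (v = 9² = 81)
V = -1 (V = -7 + (0*5 + 6) = -7 + (0 + 6) = -7 + 6 = -1)
R = -21/4 (R = -5 - 1/4 = -5 - 1*¼ = -5 - ¼ = -21/4 ≈ -5.2500)
(-51*(-3 - 4)²)*R = -51*(-3 - 4)²*(-21/4) = -51*(-7)²*(-21/4) = -51*49*(-21/4) = -2499*(-21/4) = 52479/4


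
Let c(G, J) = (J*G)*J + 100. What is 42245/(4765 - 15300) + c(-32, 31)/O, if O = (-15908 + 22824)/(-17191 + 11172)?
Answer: 152539734/5719 ≈ 26672.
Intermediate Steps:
O = -532/463 (O = 6916/(-6019) = 6916*(-1/6019) = -532/463 ≈ -1.1490)
c(G, J) = 100 + G*J² (c(G, J) = (G*J)*J + 100 = G*J² + 100 = 100 + G*J²)
42245/(4765 - 15300) + c(-32, 31)/O = 42245/(4765 - 15300) + (100 - 32*31²)/(-532/463) = 42245/(-10535) + (100 - 32*961)*(-463/532) = 42245*(-1/10535) + (100 - 30752)*(-463/532) = -1207/301 - 30652*(-463/532) = -1207/301 + 3547969/133 = 152539734/5719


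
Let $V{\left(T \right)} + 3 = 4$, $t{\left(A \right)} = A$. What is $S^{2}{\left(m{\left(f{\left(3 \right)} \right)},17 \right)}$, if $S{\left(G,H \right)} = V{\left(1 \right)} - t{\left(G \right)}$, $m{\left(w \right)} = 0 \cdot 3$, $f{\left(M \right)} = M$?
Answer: $1$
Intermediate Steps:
$V{\left(T \right)} = 1$ ($V{\left(T \right)} = -3 + 4 = 1$)
$m{\left(w \right)} = 0$
$S{\left(G,H \right)} = 1 - G$
$S^{2}{\left(m{\left(f{\left(3 \right)} \right)},17 \right)} = \left(1 - 0\right)^{2} = \left(1 + 0\right)^{2} = 1^{2} = 1$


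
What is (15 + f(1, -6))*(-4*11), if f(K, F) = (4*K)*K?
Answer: -836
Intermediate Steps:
f(K, F) = 4*K²
(15 + f(1, -6))*(-4*11) = (15 + 4*1²)*(-4*11) = (15 + 4*1)*(-44) = (15 + 4)*(-44) = 19*(-44) = -836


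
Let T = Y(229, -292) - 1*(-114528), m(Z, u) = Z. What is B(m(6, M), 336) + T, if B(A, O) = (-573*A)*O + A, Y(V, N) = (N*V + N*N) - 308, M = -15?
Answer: -1022546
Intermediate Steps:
Y(V, N) = -308 + N**2 + N*V (Y(V, N) = (N*V + N**2) - 308 = (N**2 + N*V) - 308 = -308 + N**2 + N*V)
T = 132616 (T = (-308 + (-292)**2 - 292*229) - 1*(-114528) = (-308 + 85264 - 66868) + 114528 = 18088 + 114528 = 132616)
B(A, O) = A - 573*A*O (B(A, O) = -573*A*O + A = A - 573*A*O)
B(m(6, M), 336) + T = 6*(1 - 573*336) + 132616 = 6*(1 - 192528) + 132616 = 6*(-192527) + 132616 = -1155162 + 132616 = -1022546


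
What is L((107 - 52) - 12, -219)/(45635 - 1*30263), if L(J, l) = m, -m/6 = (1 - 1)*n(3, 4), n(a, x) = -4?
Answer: 0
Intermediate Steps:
m = 0 (m = -6*(1 - 1)*(-4) = -0*(-4) = -6*0 = 0)
L(J, l) = 0
L((107 - 52) - 12, -219)/(45635 - 1*30263) = 0/(45635 - 1*30263) = 0/(45635 - 30263) = 0/15372 = 0*(1/15372) = 0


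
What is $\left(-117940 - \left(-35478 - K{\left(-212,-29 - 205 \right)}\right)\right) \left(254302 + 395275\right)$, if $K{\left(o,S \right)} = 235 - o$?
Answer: $-53275057655$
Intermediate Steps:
$\left(-117940 - \left(-35478 - K{\left(-212,-29 - 205 \right)}\right)\right) \left(254302 + 395275\right) = \left(-117940 + \left(\left(\left(235 - -212\right) + 67849\right) - 32371\right)\right) \left(254302 + 395275\right) = \left(-117940 + \left(\left(\left(235 + 212\right) + 67849\right) - 32371\right)\right) 649577 = \left(-117940 + \left(\left(447 + 67849\right) - 32371\right)\right) 649577 = \left(-117940 + \left(68296 - 32371\right)\right) 649577 = \left(-117940 + 35925\right) 649577 = \left(-82015\right) 649577 = -53275057655$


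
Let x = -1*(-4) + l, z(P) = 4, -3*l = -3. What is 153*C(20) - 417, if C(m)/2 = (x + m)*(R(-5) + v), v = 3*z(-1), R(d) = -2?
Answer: 76083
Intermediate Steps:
l = 1 (l = -⅓*(-3) = 1)
x = 5 (x = -1*(-4) + 1 = 4 + 1 = 5)
v = 12 (v = 3*4 = 12)
C(m) = 100 + 20*m (C(m) = 2*((5 + m)*(-2 + 12)) = 2*((5 + m)*10) = 2*(50 + 10*m) = 100 + 20*m)
153*C(20) - 417 = 153*(100 + 20*20) - 417 = 153*(100 + 400) - 417 = 153*500 - 417 = 76500 - 417 = 76083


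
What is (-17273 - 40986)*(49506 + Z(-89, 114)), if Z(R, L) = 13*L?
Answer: -2970509892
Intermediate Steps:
(-17273 - 40986)*(49506 + Z(-89, 114)) = (-17273 - 40986)*(49506 + 13*114) = -58259*(49506 + 1482) = -58259*50988 = -2970509892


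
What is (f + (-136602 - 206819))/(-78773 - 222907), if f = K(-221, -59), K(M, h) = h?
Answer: 8587/7542 ≈ 1.1386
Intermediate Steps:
f = -59
(f + (-136602 - 206819))/(-78773 - 222907) = (-59 + (-136602 - 206819))/(-78773 - 222907) = (-59 - 343421)/(-301680) = -343480*(-1/301680) = 8587/7542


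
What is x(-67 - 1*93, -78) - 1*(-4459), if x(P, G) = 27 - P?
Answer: 4646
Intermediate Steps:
x(-67 - 1*93, -78) - 1*(-4459) = (27 - (-67 - 1*93)) - 1*(-4459) = (27 - (-67 - 93)) + 4459 = (27 - 1*(-160)) + 4459 = (27 + 160) + 4459 = 187 + 4459 = 4646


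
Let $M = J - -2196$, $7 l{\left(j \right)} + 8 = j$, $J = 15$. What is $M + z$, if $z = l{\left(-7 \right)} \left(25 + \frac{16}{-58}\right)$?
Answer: $\frac{438078}{203} \approx 2158.0$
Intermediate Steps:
$l{\left(j \right)} = - \frac{8}{7} + \frac{j}{7}$
$M = 2211$ ($M = 15 - -2196 = 15 + 2196 = 2211$)
$z = - \frac{10755}{203}$ ($z = \left(- \frac{8}{7} + \frac{1}{7} \left(-7\right)\right) \left(25 + \frac{16}{-58}\right) = \left(- \frac{8}{7} - 1\right) \left(25 + 16 \left(- \frac{1}{58}\right)\right) = - \frac{15 \left(25 - \frac{8}{29}\right)}{7} = \left(- \frac{15}{7}\right) \frac{717}{29} = - \frac{10755}{203} \approx -52.98$)
$M + z = 2211 - \frac{10755}{203} = \frac{438078}{203}$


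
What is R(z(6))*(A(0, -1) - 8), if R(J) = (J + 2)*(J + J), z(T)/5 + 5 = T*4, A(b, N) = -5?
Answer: -239590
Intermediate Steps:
z(T) = -25 + 20*T (z(T) = -25 + 5*(T*4) = -25 + 5*(4*T) = -25 + 20*T)
R(J) = 2*J*(2 + J) (R(J) = (2 + J)*(2*J) = 2*J*(2 + J))
R(z(6))*(A(0, -1) - 8) = (2*(-25 + 20*6)*(2 + (-25 + 20*6)))*(-5 - 8) = (2*(-25 + 120)*(2 + (-25 + 120)))*(-13) = (2*95*(2 + 95))*(-13) = (2*95*97)*(-13) = 18430*(-13) = -239590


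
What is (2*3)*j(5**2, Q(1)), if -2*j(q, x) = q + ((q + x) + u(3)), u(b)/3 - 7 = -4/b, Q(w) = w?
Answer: -204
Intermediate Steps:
u(b) = 21 - 12/b (u(b) = 21 + 3*(-4/b) = 21 - 12/b)
j(q, x) = -17/2 - q - x/2 (j(q, x) = -(q + ((q + x) + (21 - 12/3)))/2 = -(q + ((q + x) + (21 - 12*1/3)))/2 = -(q + ((q + x) + (21 - 4)))/2 = -(q + ((q + x) + 17))/2 = -(q + (17 + q + x))/2 = -(17 + x + 2*q)/2 = -17/2 - q - x/2)
(2*3)*j(5**2, Q(1)) = (2*3)*(-17/2 - 1*5**2 - 1/2*1) = 6*(-17/2 - 1*25 - 1/2) = 6*(-17/2 - 25 - 1/2) = 6*(-34) = -204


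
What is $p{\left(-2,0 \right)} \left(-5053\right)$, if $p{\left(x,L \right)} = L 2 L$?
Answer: $0$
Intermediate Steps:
$p{\left(x,L \right)} = 2 L^{2}$ ($p{\left(x,L \right)} = 2 L L = 2 L^{2}$)
$p{\left(-2,0 \right)} \left(-5053\right) = 2 \cdot 0^{2} \left(-5053\right) = 2 \cdot 0 \left(-5053\right) = 0 \left(-5053\right) = 0$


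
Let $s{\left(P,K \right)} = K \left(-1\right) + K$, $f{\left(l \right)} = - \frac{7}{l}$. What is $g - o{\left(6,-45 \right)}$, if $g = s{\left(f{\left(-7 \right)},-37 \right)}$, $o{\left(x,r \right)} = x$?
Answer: $-6$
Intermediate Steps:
$s{\left(P,K \right)} = 0$ ($s{\left(P,K \right)} = - K + K = 0$)
$g = 0$
$g - o{\left(6,-45 \right)} = 0 - 6 = -6$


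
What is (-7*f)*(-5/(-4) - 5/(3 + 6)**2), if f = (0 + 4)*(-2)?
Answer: 5390/81 ≈ 66.543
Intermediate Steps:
f = -8 (f = 4*(-2) = -8)
(-7*f)*(-5/(-4) - 5/(3 + 6)**2) = (-7*(-8))*(-5/(-4) - 5/(3 + 6)**2) = 56*(-5*(-1/4) - 5/(9**2)) = 56*(5/4 - 5/81) = 56*(385/324) = 5390/81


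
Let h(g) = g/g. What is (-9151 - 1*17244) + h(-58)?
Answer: -26394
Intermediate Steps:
h(g) = 1
(-9151 - 1*17244) + h(-58) = (-9151 - 1*17244) + 1 = (-9151 - 17244) + 1 = -26395 + 1 = -26394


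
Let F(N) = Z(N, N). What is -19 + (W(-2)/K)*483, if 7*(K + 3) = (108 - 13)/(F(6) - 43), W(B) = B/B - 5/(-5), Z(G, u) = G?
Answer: -133381/436 ≈ -305.92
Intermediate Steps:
F(N) = N
W(B) = 2 (W(B) = 1 - 5*(-⅕) = 1 + 1 = 2)
K = -872/259 (K = -3 + ((108 - 13)/(6 - 43))/7 = -3 + (95/(-37))/7 = -3 + (95*(-1/37))/7 = -3 + (⅐)*(-95/37) = -3 - 95/259 = -872/259 ≈ -3.3668)
-19 + (W(-2)/K)*483 = -19 + (2/(-872/259))*483 = -19 + (2*(-259/872))*483 = -19 - 259/436*483 = -19 - 125097/436 = -133381/436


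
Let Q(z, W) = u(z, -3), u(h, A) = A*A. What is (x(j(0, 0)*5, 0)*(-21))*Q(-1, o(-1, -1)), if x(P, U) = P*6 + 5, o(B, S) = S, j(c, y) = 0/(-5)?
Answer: -945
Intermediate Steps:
j(c, y) = 0 (j(c, y) = 0*(-⅕) = 0)
u(h, A) = A²
Q(z, W) = 9 (Q(z, W) = (-3)² = 9)
x(P, U) = 5 + 6*P (x(P, U) = 6*P + 5 = 5 + 6*P)
(x(j(0, 0)*5, 0)*(-21))*Q(-1, o(-1, -1)) = ((5 + 6*(0*5))*(-21))*9 = ((5 + 6*0)*(-21))*9 = ((5 + 0)*(-21))*9 = (5*(-21))*9 = -105*9 = -945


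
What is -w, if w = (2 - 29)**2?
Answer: -729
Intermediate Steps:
w = 729 (w = (-27)**2 = 729)
-w = -1*729 = -729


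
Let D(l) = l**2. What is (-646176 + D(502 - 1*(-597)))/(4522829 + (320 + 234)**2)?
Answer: 112325/965949 ≈ 0.11628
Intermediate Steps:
(-646176 + D(502 - 1*(-597)))/(4522829 + (320 + 234)**2) = (-646176 + (502 - 1*(-597))**2)/(4522829 + (320 + 234)**2) = (-646176 + (502 + 597)**2)/(4522829 + 554**2) = (-646176 + 1099**2)/(4522829 + 306916) = (-646176 + 1207801)/4829745 = 561625*(1/4829745) = 112325/965949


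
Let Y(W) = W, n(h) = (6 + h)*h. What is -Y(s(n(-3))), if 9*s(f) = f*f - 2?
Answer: -79/9 ≈ -8.7778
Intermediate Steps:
n(h) = h*(6 + h)
s(f) = -2/9 + f²/9 (s(f) = (f*f - 2)/9 = (f² - 2)/9 = (-2 + f²)/9 = -2/9 + f²/9)
-Y(s(n(-3))) = -(-2/9 + (-3*(6 - 3))²/9) = -(-2/9 + (-3*3)²/9) = -(-2/9 + (⅑)*(-9)²) = -(-2/9 + (⅑)*81) = -(-2/9 + 9) = -1*79/9 = -79/9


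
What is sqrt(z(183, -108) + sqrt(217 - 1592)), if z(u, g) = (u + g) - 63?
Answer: sqrt(12 + 5*I*sqrt(55)) ≈ 5.0485 + 3.6725*I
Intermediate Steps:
z(u, g) = -63 + g + u (z(u, g) = (g + u) - 63 = -63 + g + u)
sqrt(z(183, -108) + sqrt(217 - 1592)) = sqrt((-63 - 108 + 183) + sqrt(217 - 1592)) = sqrt(12 + sqrt(-1375)) = sqrt(12 + 5*I*sqrt(55))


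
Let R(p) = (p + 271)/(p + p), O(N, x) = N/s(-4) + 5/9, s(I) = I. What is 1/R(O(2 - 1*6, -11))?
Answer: 28/2453 ≈ 0.011415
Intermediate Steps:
O(N, x) = 5/9 - N/4 (O(N, x) = N/(-4) + 5/9 = N*(-1/4) + 5*(1/9) = -N/4 + 5/9 = 5/9 - N/4)
R(p) = (271 + p)/(2*p) (R(p) = (271 + p)/((2*p)) = (271 + p)*(1/(2*p)) = (271 + p)/(2*p))
1/R(O(2 - 1*6, -11)) = 1/((271 + (5/9 - (2 - 1*6)/4))/(2*(5/9 - (2 - 1*6)/4))) = 1/((271 + (5/9 - (2 - 6)/4))/(2*(5/9 - (2 - 6)/4))) = 1/((271 + (5/9 - 1/4*(-4)))/(2*(5/9 - 1/4*(-4)))) = 1/((271 + (5/9 + 1))/(2*(5/9 + 1))) = 1/((271 + 14/9)/(2*(14/9))) = 1/((1/2)*(9/14)*(2453/9)) = 1/(2453/28) = 28/2453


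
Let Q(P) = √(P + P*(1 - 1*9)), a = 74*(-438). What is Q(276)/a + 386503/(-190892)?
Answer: -29731/14684 - I*√483/16206 ≈ -2.0247 - 0.0013561*I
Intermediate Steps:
a = -32412
Q(P) = √7*√(-P) (Q(P) = √(P + P*(1 - 9)) = √(P + P*(-8)) = √(P - 8*P) = √(-7*P) = √7*√(-P))
Q(276)/a + 386503/(-190892) = (√7*√(-1*276))/(-32412) + 386503/(-190892) = (√7*√(-276))*(-1/32412) + 386503*(-1/190892) = (√7*(2*I*√69))*(-1/32412) - 29731/14684 = (2*I*√483)*(-1/32412) - 29731/14684 = -I*√483/16206 - 29731/14684 = -29731/14684 - I*√483/16206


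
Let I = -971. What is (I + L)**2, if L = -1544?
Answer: 6325225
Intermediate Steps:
(I + L)**2 = (-971 - 1544)**2 = (-2515)**2 = 6325225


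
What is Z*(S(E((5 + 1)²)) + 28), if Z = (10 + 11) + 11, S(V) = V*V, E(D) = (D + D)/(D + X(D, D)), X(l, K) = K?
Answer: 928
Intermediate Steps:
E(D) = 1 (E(D) = (D + D)/(D + D) = (2*D)/((2*D)) = (2*D)*(1/(2*D)) = 1)
S(V) = V²
Z = 32 (Z = 21 + 11 = 32)
Z*(S(E((5 + 1)²)) + 28) = 32*(1² + 28) = 32*(1 + 28) = 32*29 = 928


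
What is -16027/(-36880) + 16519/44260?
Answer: 65928787/81615440 ≈ 0.80780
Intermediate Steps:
-16027/(-36880) + 16519/44260 = -16027*(-1/36880) + 16519*(1/44260) = 16027/36880 + 16519/44260 = 65928787/81615440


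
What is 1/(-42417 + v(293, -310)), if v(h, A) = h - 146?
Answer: -1/42270 ≈ -2.3657e-5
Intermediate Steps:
v(h, A) = -146 + h
1/(-42417 + v(293, -310)) = 1/(-42417 + (-146 + 293)) = 1/(-42417 + 147) = 1/(-42270) = -1/42270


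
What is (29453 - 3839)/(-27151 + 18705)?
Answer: -12807/4223 ≈ -3.0327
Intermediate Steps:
(29453 - 3839)/(-27151 + 18705) = 25614/(-8446) = 25614*(-1/8446) = -12807/4223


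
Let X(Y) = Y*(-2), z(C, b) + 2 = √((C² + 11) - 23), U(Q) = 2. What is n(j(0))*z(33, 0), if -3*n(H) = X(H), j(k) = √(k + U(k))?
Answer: 2*√2*(-2 + √1077)/3 ≈ 29.055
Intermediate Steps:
z(C, b) = -2 + √(-12 + C²) (z(C, b) = -2 + √((C² + 11) - 23) = -2 + √((11 + C²) - 23) = -2 + √(-12 + C²))
j(k) = √(2 + k) (j(k) = √(k + 2) = √(2 + k))
X(Y) = -2*Y
n(H) = 2*H/3 (n(H) = -(-2)*H/3 = 2*H/3)
n(j(0))*z(33, 0) = (2*√(2 + 0)/3)*(-2 + √(-12 + 33²)) = (2*√2/3)*(-2 + √(-12 + 1089)) = (2*√2/3)*(-2 + √1077) = 2*√2*(-2 + √1077)/3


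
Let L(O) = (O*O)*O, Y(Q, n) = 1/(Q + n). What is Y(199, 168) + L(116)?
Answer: 572848833/367 ≈ 1.5609e+6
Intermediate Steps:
L(O) = O**3 (L(O) = O**2*O = O**3)
Y(199, 168) + L(116) = 1/(199 + 168) + 116**3 = 1/367 + 1560896 = 572848833/367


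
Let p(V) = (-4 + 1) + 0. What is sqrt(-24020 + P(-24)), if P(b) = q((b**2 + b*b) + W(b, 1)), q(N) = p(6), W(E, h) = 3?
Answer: I*sqrt(24023) ≈ 154.99*I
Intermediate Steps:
p(V) = -3 (p(V) = -3 + 0 = -3)
q(N) = -3
P(b) = -3
sqrt(-24020 + P(-24)) = sqrt(-24020 - 3) = sqrt(-24023) = I*sqrt(24023)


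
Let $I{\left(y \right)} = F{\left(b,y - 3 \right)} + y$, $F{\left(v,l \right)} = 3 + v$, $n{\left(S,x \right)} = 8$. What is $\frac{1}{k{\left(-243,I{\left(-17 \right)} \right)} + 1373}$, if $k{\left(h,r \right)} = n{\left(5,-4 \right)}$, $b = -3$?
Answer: $\frac{1}{1381} \approx 0.00072411$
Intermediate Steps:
$I{\left(y \right)} = y$ ($I{\left(y \right)} = \left(3 - 3\right) + y = 0 + y = y$)
$k{\left(h,r \right)} = 8$
$\frac{1}{k{\left(-243,I{\left(-17 \right)} \right)} + 1373} = \frac{1}{8 + 1373} = \frac{1}{1381}$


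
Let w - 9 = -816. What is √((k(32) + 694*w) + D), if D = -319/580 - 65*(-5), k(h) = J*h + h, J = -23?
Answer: I*√56043755/10 ≈ 748.62*I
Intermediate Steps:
k(h) = -22*h (k(h) = -23*h + h = -22*h)
w = -807 (w = 9 - 816 = -807)
D = 6489/20 (D = -319*1/580 + 325 = -11/20 + 325 = 6489/20 ≈ 324.45)
√((k(32) + 694*w) + D) = √((-22*32 + 694*(-807)) + 6489/20) = √((-704 - 560058) + 6489/20) = √(-560762 + 6489/20) = √(-11208751/20) = I*√56043755/10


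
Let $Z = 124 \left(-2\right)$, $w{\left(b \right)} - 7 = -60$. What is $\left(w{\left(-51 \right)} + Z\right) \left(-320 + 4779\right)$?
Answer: $-1342159$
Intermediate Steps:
$w{\left(b \right)} = -53$ ($w{\left(b \right)} = 7 - 60 = -53$)
$Z = -248$
$\left(w{\left(-51 \right)} + Z\right) \left(-320 + 4779\right) = \left(-53 - 248\right) \left(-320 + 4779\right) = \left(-301\right) 4459 = -1342159$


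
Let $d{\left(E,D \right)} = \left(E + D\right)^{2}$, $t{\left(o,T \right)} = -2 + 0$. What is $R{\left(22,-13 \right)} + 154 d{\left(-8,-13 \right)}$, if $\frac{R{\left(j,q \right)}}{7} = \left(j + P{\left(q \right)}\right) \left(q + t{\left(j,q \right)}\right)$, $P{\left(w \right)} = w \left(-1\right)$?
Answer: $64239$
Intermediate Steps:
$t{\left(o,T \right)} = -2$
$P{\left(w \right)} = - w$
$R{\left(j,q \right)} = 7 \left(-2 + q\right) \left(j - q\right)$ ($R{\left(j,q \right)} = 7 \left(j - q\right) \left(q - 2\right) = 7 \left(j - q\right) \left(-2 + q\right) = 7 \left(-2 + q\right) \left(j - q\right)$)
$d{\left(E,D \right)} = \left(D + E\right)^{2}$
$R{\left(22,-13 \right)} + 154 d{\left(-8,-13 \right)} = \left(\left(-14\right) 22 - 7 \left(-13\right)^{2} + 14 \left(-13\right) + 7 \cdot 22 \left(-13\right)\right) + 154 \left(-13 - 8\right)^{2} = \left(-308 - 1183 - 182 - 2002\right) + 154 \left(-21\right)^{2} = \left(-308 - 1183 - 182 - 2002\right) + 154 \cdot 441 = -3675 + 67914 = 64239$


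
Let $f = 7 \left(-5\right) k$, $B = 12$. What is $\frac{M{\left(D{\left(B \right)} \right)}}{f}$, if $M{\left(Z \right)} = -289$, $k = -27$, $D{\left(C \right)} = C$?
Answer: $- \frac{289}{945} \approx -0.30582$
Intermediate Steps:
$f = 945$ ($f = 7 \left(-5\right) \left(-27\right) = \left(-35\right) \left(-27\right) = 945$)
$\frac{M{\left(D{\left(B \right)} \right)}}{f} = - \frac{289}{945}$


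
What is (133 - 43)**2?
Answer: 8100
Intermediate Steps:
(133 - 43)**2 = 90**2 = 8100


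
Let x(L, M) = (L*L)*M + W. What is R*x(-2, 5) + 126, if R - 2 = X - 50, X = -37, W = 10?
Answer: -2424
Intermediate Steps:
R = -85 (R = 2 + (-37 - 50) = 2 - 87 = -85)
x(L, M) = 10 + M*L² (x(L, M) = (L*L)*M + 10 = L²*M + 10 = M*L² + 10 = 10 + M*L²)
R*x(-2, 5) + 126 = -85*(10 + 5*(-2)²) + 126 = -85*(10 + 5*4) + 126 = -85*(10 + 20) + 126 = -85*30 + 126 = -2550 + 126 = -2424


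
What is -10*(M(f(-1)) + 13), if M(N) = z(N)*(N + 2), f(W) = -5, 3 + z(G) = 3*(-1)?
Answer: -310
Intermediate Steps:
z(G) = -6 (z(G) = -3 + 3*(-1) = -3 - 3 = -6)
M(N) = -12 - 6*N (M(N) = -6*(N + 2) = -6*(2 + N) = -12 - 6*N)
-10*(M(f(-1)) + 13) = -10*((-12 - 6*(-5)) + 13) = -10*((-12 + 30) + 13) = -10*(18 + 13) = -10*31 = -310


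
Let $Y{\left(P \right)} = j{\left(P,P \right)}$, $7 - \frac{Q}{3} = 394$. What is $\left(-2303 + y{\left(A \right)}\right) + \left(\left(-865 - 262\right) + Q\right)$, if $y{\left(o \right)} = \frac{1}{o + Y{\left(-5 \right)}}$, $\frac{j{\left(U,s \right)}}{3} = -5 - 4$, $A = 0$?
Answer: $- \frac{123958}{27} \approx -4591.0$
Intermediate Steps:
$Q = -1161$ ($Q = 21 - 1182 = -1161$)
$j{\left(U,s \right)} = -27$ ($j{\left(U,s \right)} = 3 \left(-5 - 4\right) = 3 \left(-9\right) = -27$)
$Y{\left(P \right)} = -27$
$y{\left(o \right)} = \frac{1}{-27 + o}$ ($y{\left(o \right)} = \frac{1}{o - 27} = \frac{1}{-27 + o}$)
$\left(-2303 + y{\left(A \right)}\right) + \left(\left(-865 - 262\right) + Q\right) = \left(-2303 + \frac{1}{-27 + 0}\right) - 2288 = \left(-2303 + \frac{1}{-27}\right) - 2288 = \left(-2303 - \frac{1}{27}\right) - 2288 = - \frac{62182}{27} - 2288 = - \frac{123958}{27}$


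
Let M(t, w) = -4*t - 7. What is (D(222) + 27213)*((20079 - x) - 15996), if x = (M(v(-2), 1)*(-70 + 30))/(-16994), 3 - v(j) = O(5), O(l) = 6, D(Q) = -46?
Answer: 942508833217/8497 ≈ 1.1092e+8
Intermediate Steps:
v(j) = -3 (v(j) = 3 - 1*6 = 3 - 6 = -3)
M(t, w) = -7 - 4*t
x = 100/8497 (x = ((-7 - 4*(-3))*(-70 + 30))/(-16994) = ((-7 + 12)*(-40))*(-1/16994) = (5*(-40))*(-1/16994) = -200*(-1/16994) = 100/8497 ≈ 0.011769)
(D(222) + 27213)*((20079 - x) - 15996) = (-46 + 27213)*((20079 - 1*100/8497) - 15996) = 27167*((20079 - 100/8497) - 15996) = 27167*(170611163/8497 - 15996) = 27167*(34693151/8497) = 942508833217/8497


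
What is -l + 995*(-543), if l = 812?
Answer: -541097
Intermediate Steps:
-l + 995*(-543) = -1*812 + 995*(-543) = -812 - 540285 = -541097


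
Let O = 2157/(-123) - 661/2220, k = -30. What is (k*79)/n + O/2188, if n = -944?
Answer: 29403580871/11749953840 ≈ 2.5024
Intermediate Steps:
O = -1623281/91020 (O = 2157*(-1/123) - 661*1/2220 = -719/41 - 661/2220 = -1623281/91020 ≈ -17.834)
(k*79)/n + O/2188 = -30*79/(-944) - 1623281/91020/2188 = -2370*(-1/944) - 1623281/91020*1/2188 = 1185/472 - 1623281/199151760 = 29403580871/11749953840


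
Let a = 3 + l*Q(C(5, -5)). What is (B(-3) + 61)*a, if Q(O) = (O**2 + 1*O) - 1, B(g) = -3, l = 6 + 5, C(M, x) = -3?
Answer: 3364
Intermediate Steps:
l = 11
Q(O) = -1 + O + O**2 (Q(O) = (O**2 + O) - 1 = (O + O**2) - 1 = -1 + O + O**2)
a = 58 (a = 3 + 11*(-1 - 3 + (-3)**2) = 3 + 11*(-1 - 3 + 9) = 3 + 11*5 = 3 + 55 = 58)
(B(-3) + 61)*a = (-3 + 61)*58 = 58*58 = 3364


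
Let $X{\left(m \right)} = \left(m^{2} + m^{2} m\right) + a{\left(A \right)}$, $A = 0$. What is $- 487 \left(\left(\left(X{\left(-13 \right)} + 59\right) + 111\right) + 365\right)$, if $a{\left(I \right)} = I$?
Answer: $727091$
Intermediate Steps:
$X{\left(m \right)} = m^{2} + m^{3}$ ($X{\left(m \right)} = \left(m^{2} + m^{2} m\right) + 0 = \left(m^{2} + m^{3}\right) + 0 = m^{2} + m^{3}$)
$- 487 \left(\left(\left(X{\left(-13 \right)} + 59\right) + 111\right) + 365\right) = - 487 \left(\left(\left(\left(-13\right)^{2} \left(1 - 13\right) + 59\right) + 111\right) + 365\right) = - 487 \left(\left(\left(169 \left(-12\right) + 59\right) + 111\right) + 365\right) = - 487 \left(\left(\left(-2028 + 59\right) + 111\right) + 365\right) = - 487 \left(\left(-1969 + 111\right) + 365\right) = - 487 \left(-1858 + 365\right) = \left(-487\right) \left(-1493\right) = 727091$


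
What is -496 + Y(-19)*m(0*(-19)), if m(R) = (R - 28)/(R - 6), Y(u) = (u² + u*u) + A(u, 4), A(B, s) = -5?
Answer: 2850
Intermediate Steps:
Y(u) = -5 + 2*u² (Y(u) = (u² + u*u) - 5 = (u² + u²) - 5 = 2*u² - 5 = -5 + 2*u²)
m(R) = (-28 + R)/(-6 + R)
-496 + Y(-19)*m(0*(-19)) = -496 + (-5 + 2*(-19)²)*((-28 + 0*(-19))/(-6 + 0*(-19))) = -496 + (-5 + 2*361)*((-28 + 0)/(-6 + 0)) = -496 + (-5 + 722)*(-28/(-6)) = -496 + 717*(-⅙*(-28)) = -496 + 717*(14/3) = -496 + 3346 = 2850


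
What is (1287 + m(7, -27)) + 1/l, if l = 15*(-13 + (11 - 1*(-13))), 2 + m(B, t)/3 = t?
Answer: 198001/165 ≈ 1200.0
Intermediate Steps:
m(B, t) = -6 + 3*t
l = 165 (l = 15*(-13 + (11 + 13)) = 15*(-13 + 24) = 15*11 = 165)
(1287 + m(7, -27)) + 1/l = (1287 + (-6 + 3*(-27))) + 1/165 = (1287 + (-6 - 81)) + 1/165 = (1287 - 87) + 1/165 = 1200 + 1/165 = 198001/165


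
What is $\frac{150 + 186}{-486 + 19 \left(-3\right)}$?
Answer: $- \frac{112}{181} \approx -0.61878$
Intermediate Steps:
$\frac{150 + 186}{-486 + 19 \left(-3\right)} = \frac{336}{-486 - 57} = \frac{336}{-543} = 336 \left(- \frac{1}{543}\right) = - \frac{112}{181}$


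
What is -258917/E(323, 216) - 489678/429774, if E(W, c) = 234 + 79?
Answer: -18571510662/22419877 ≈ -828.35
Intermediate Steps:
E(W, c) = 313
-258917/E(323, 216) - 489678/429774 = -258917/313 - 489678/429774 = -258917*1/313 - 489678*1/429774 = -258917/313 - 81613/71629 = -18571510662/22419877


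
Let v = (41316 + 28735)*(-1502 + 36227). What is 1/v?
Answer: 1/2432520975 ≈ 4.1110e-10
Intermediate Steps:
v = 2432520975 (v = 70051*34725 = 2432520975)
1/v = 1/2432520975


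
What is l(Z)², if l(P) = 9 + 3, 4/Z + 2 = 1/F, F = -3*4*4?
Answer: 144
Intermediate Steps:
F = -48 (F = -12*4 = -48)
Z = -192/97 (Z = 4/(-2 + 1/(-48)) = 4/(-2 - 1/48) = 4/(-97/48) = 4*(-48/97) = -192/97 ≈ -1.9794)
l(P) = 12
l(Z)² = 12² = 144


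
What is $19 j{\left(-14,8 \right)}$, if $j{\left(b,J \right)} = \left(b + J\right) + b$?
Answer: $-380$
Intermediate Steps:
$j{\left(b,J \right)} = J + 2 b$ ($j{\left(b,J \right)} = \left(J + b\right) + b = J + 2 b$)
$19 j{\left(-14,8 \right)} = 19 \left(8 + 2 \left(-14\right)\right) = 19 \left(8 - 28\right) = 19 \left(-20\right) = -380$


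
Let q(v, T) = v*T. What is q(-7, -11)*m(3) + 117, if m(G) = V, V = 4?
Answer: 425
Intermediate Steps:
m(G) = 4
q(v, T) = T*v
q(-7, -11)*m(3) + 117 = -11*(-7)*4 + 117 = 77*4 + 117 = 308 + 117 = 425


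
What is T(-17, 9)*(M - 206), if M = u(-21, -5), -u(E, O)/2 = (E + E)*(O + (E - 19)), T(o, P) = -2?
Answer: 7972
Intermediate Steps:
u(E, O) = -4*E*(-19 + E + O) (u(E, O) = -2*(E + E)*(O + (E - 19)) = -2*2*E*(O + (-19 + E)) = -2*2*E*(-19 + E + O) = -4*E*(-19 + E + O))
M = -3780 (M = 4*(-21)*(19 - 1*(-21) - 1*(-5)) = 4*(-21)*(19 + 21 + 5) = 4*(-21)*45 = -3780)
T(-17, 9)*(M - 206) = -2*(-3780 - 206) = -2*(-3986) = 7972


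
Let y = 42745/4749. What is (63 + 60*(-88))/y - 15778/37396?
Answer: -463590131339/799246010 ≈ -580.03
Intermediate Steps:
y = 42745/4749 (y = 42745*(1/4749) = 42745/4749 ≈ 9.0008)
(63 + 60*(-88))/y - 15778/37396 = (63 + 60*(-88))/(42745/4749) - 15778/37396 = (63 - 5280)*(4749/42745) - 15778*1/37396 = -5217*4749/42745 - 7889/18698 = -24775533/42745 - 7889/18698 = -463590131339/799246010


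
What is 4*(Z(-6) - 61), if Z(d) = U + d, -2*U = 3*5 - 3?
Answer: -292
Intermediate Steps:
U = -6 (U = -(3*5 - 3)/2 = -(15 - 3)/2 = -1/2*12 = -6)
Z(d) = -6 + d
4*(Z(-6) - 61) = 4*((-6 - 6) - 61) = 4*(-12 - 61) = 4*(-73) = -292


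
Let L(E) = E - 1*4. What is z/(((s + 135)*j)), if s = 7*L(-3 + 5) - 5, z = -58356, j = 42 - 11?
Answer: -14589/899 ≈ -16.228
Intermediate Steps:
j = 31
L(E) = -4 + E (L(E) = E - 4 = -4 + E)
s = -19 (s = 7*(-4 + (-3 + 5)) - 5 = 7*(-4 + 2) - 5 = 7*(-2) - 5 = -14 - 5 = -19)
z/(((s + 135)*j)) = -58356*1/(31*(-19 + 135)) = -58356/(116*31) = -58356/3596 = -58356*1/3596 = -14589/899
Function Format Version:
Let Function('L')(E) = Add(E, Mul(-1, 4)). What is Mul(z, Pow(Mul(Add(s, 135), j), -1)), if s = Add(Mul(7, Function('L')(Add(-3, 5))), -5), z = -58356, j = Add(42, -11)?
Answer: Rational(-14589, 899) ≈ -16.228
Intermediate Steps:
j = 31
Function('L')(E) = Add(-4, E) (Function('L')(E) = Add(E, -4) = Add(-4, E))
s = -19 (s = Add(Mul(7, Add(-4, Add(-3, 5))), -5) = Add(Mul(7, Add(-4, 2)), -5) = Add(Mul(7, -2), -5) = Add(-14, -5) = -19)
Mul(z, Pow(Mul(Add(s, 135), j), -1)) = Mul(-58356, Pow(Mul(Add(-19, 135), 31), -1)) = Mul(-58356, Pow(Mul(116, 31), -1)) = Mul(-58356, Pow(3596, -1)) = Mul(-58356, Rational(1, 3596)) = Rational(-14589, 899)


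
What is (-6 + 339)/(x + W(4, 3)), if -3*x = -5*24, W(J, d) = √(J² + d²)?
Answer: 37/5 ≈ 7.4000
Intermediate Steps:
x = 40 (x = -(-5)*24/3 = -⅓*(-120) = 40)
(-6 + 339)/(x + W(4, 3)) = (-6 + 339)/(40 + √(4² + 3²)) = 333/(40 + √(16 + 9)) = 333/(40 + √25) = 333/(40 + 5) = 333/45 = 333*(1/45) = 37/5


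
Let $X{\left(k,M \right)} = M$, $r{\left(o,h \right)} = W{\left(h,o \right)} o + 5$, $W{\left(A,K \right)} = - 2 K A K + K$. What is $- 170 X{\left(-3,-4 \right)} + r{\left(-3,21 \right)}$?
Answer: $1828$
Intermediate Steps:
$W{\left(A,K \right)} = K - 2 A K^{2}$ ($W{\left(A,K \right)} = - 2 A K K + K = - 2 A K^{2} + K = K - 2 A K^{2}$)
$r{\left(o,h \right)} = 5 + o^{2} \left(1 - 2 h o\right)$ ($r{\left(o,h \right)} = o \left(1 - 2 h o\right) o + 5 = o^{2} \left(1 - 2 h o\right) + 5 = 5 + o^{2} \left(1 - 2 h o\right)$)
$- 170 X{\left(-3,-4 \right)} + r{\left(-3,21 \right)} = \left(-170\right) \left(-4\right) + \left(5 + \left(-3\right)^{2} \left(1 - 42 \left(-3\right)\right)\right) = 680 + \left(5 + 9 \left(1 + 126\right)\right) = 680 + \left(5 + 9 \cdot 127\right) = 680 + \left(5 + 1143\right) = 680 + 1148 = 1828$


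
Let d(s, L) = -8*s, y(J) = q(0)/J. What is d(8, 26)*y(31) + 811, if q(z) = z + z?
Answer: 811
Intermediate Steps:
q(z) = 2*z
y(J) = 0 (y(J) = (2*0)/J = 0/J = 0)
d(8, 26)*y(31) + 811 = -8*8*0 + 811 = -64*0 + 811 = 0 + 811 = 811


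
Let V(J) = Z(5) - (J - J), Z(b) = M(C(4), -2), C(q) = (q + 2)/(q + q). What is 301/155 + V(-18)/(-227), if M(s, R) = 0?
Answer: 301/155 ≈ 1.9419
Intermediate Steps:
C(q) = (2 + q)/(2*q) (C(q) = (2 + q)/((2*q)) = (2 + q)*(1/(2*q)) = (2 + q)/(2*q))
Z(b) = 0
V(J) = 0 (V(J) = 0 - (J - J) = 0 - 1*0 = 0 + 0 = 0)
301/155 + V(-18)/(-227) = 301/155 + 0/(-227) = 301*(1/155) + 0*(-1/227) = 301/155 + 0 = 301/155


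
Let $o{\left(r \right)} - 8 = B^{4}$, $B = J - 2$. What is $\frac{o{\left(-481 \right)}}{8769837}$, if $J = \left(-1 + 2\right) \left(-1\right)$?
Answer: $\frac{89}{8769837} \approx 1.0148 \cdot 10^{-5}$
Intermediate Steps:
$J = -1$ ($J = 1 \left(-1\right) = -1$)
$B = -3$ ($B = -1 - 2 = -3$)
$o{\left(r \right)} = 89$ ($o{\left(r \right)} = 8 + \left(-3\right)^{4} = 8 + 81 = 89$)
$\frac{o{\left(-481 \right)}}{8769837} = \frac{89}{8769837}$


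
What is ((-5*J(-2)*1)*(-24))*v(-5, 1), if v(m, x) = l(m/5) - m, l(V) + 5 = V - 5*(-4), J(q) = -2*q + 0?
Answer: 9120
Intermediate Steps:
J(q) = -2*q
l(V) = 15 + V (l(V) = -5 + (V - 5*(-4)) = -5 + (V + 20) = -5 + (20 + V) = 15 + V)
v(m, x) = 15 - 4*m/5 (v(m, x) = (15 + m/5) - m = 15 - 4*m/5)
((-5*J(-2)*1)*(-24))*v(-5, 1) = ((-(-10)*(-2)*1)*(-24))*(15 - ⅘*(-5)) = ((-5*4*1)*(-24))*(15 + 4) = (-20*1*(-24))*19 = -20*(-24)*19 = 480*19 = 9120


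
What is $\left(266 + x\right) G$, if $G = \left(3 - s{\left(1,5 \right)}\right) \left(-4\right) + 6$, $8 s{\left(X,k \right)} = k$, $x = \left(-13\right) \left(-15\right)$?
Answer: $- \frac{3227}{2} \approx -1613.5$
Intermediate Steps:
$x = 195$
$s{\left(X,k \right)} = \frac{k}{8}$
$G = - \frac{7}{2}$ ($G = \left(3 - \frac{1}{8} \cdot 5\right) \left(-4\right) + 6 = \left(3 - \frac{5}{8}\right) \left(-4\right) + 6 = \frac{19}{8} \left(-4\right) + 6 = - \frac{19}{2} + 6 = - \frac{7}{2} \approx -3.5$)
$\left(266 + x\right) G = \left(266 + 195\right) \left(- \frac{7}{2}\right) = 461 \left(- \frac{7}{2}\right) = - \frac{3227}{2}$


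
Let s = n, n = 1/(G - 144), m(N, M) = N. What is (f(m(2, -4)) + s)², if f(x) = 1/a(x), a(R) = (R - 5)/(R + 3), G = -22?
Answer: 693889/248004 ≈ 2.7979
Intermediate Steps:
a(R) = (-5 + R)/(3 + R)
f(x) = (3 + x)/(-5 + x) (f(x) = 1/((-5 + x)/(3 + x)) = (3 + x)/(-5 + x))
n = -1/166 (n = 1/(-22 - 144) = 1/(-166) = -1/166 ≈ -0.0060241)
s = -1/166 ≈ -0.0060241
(f(m(2, -4)) + s)² = ((3 + 2)/(-5 + 2) - 1/166)² = (5/(-3) - 1/166)² = (-⅓*5 - 1/166)² = (-5/3 - 1/166)² = (-833/498)² = 693889/248004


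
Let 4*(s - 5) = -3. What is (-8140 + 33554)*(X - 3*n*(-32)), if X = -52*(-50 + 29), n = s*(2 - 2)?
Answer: 27752088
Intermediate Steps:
s = 17/4 (s = 5 + (¼)*(-3) = 5 - ¾ = 17/4 ≈ 4.2500)
n = 0 (n = 17*(2 - 2)/4 = (17/4)*0 = 0)
X = 1092 (X = -52*(-21) = 1092)
(-8140 + 33554)*(X - 3*n*(-32)) = (-8140 + 33554)*(1092 - 3*0*(-32)) = 25414*(1092 + 0*(-32)) = 25414*(1092 + 0) = 25414*1092 = 27752088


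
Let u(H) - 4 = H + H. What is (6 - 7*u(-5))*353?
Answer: 16944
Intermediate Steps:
u(H) = 4 + 2*H (u(H) = 4 + (H + H) = 4 + 2*H)
(6 - 7*u(-5))*353 = (6 - 7*(4 + 2*(-5)))*353 = (6 - 7*(4 - 10))*353 = (6 - 7*(-6))*353 = (6 + 42)*353 = 48*353 = 16944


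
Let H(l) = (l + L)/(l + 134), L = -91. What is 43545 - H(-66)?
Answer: 2961217/68 ≈ 43547.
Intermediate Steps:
H(l) = (-91 + l)/(134 + l) (H(l) = (l - 91)/(l + 134) = (-91 + l)/(134 + l))
43545 - H(-66) = 43545 - (-91 - 66)/(134 - 66) = 43545 - (-157)/68 = 43545 - 1*(-157/68) = 43545 + 157/68 = 2961217/68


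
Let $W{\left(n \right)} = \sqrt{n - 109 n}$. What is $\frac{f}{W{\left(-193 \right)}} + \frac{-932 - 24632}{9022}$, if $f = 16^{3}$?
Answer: $- \frac{12782}{4511} + \frac{2048 \sqrt{579}}{1737} \approx 25.537$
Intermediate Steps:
$f = 4096$
$W{\left(n \right)} = 6 \sqrt{3} \sqrt{- n}$ ($W{\left(n \right)} = \sqrt{- 108 n} = 6 \sqrt{3} \sqrt{- n}$)
$\frac{f}{W{\left(-193 \right)}} + \frac{-932 - 24632}{9022} = \frac{4096}{6 \sqrt{3} \sqrt{\left(-1\right) \left(-193\right)}} + \frac{-932 - 24632}{9022} = \frac{4096}{6 \sqrt{3} \sqrt{193}} - \frac{12782}{4511} = \frac{4096}{6 \sqrt{579}} - \frac{12782}{4511} = 4096 \frac{\sqrt{579}}{3474} - \frac{12782}{4511} = \frac{2048 \sqrt{579}}{1737} - \frac{12782}{4511} = - \frac{12782}{4511} + \frac{2048 \sqrt{579}}{1737}$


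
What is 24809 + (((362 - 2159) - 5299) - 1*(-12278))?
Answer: 29991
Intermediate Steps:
24809 + (((362 - 2159) - 5299) - 1*(-12278)) = 24809 + ((-1797 - 5299) + 12278) = 24809 + (-7096 + 12278) = 24809 + 5182 = 29991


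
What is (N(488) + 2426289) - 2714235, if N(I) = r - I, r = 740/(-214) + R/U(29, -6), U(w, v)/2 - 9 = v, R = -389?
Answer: -185218471/642 ≈ -2.8850e+5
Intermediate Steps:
U(w, v) = 18 + 2*v
r = -43843/642 (r = 740/(-214) - 389/(18 + 2*(-6)) = 740*(-1/214) - 389/(18 - 12) = -370/107 - 389/6 = -43843/642 ≈ -68.291)
N(I) = -43843/642 - I
(N(488) + 2426289) - 2714235 = ((-43843/642 - 1*488) + 2426289) - 2714235 = ((-43843/642 - 488) + 2426289) - 2714235 = (-357139/642 + 2426289) - 2714235 = 1557320399/642 - 2714235 = -185218471/642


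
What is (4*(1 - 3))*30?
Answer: -240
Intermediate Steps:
(4*(1 - 3))*30 = (4*(-2))*30 = -8*30 = -240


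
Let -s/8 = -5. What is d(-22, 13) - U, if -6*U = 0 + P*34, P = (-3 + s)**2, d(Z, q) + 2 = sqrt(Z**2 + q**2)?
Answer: 23267/3 + sqrt(653) ≈ 7781.2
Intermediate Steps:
s = 40 (s = -8*(-5) = 40)
d(Z, q) = -2 + sqrt(Z**2 + q**2)
P = 1369 (P = (-3 + 40)**2 = 37**2 = 1369)
U = -23273/3 (U = -(0 + 1369*34)/6 = -(0 + 46546)/6 = -1/6*46546 = -23273/3 ≈ -7757.7)
d(-22, 13) - U = (-2 + sqrt((-22)**2 + 13**2)) - 1*(-23273/3) = (-2 + sqrt(484 + 169)) + 23273/3 = (-2 + sqrt(653)) + 23273/3 = 23267/3 + sqrt(653)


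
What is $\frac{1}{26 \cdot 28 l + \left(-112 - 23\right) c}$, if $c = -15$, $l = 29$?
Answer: $\frac{1}{23137} \approx 4.3221 \cdot 10^{-5}$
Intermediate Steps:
$\frac{1}{26 \cdot 28 l + \left(-112 - 23\right) c} = \frac{1}{26 \cdot 28 \cdot 29 + \left(-112 - 23\right) \left(-15\right)} = \frac{1}{728 \cdot 29 - -2025} = \frac{1}{21112 + 2025} = \frac{1}{23137}$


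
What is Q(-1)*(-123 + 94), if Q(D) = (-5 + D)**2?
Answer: -1044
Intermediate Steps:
Q(-1)*(-123 + 94) = (-5 - 1)**2*(-123 + 94) = (-6)**2*(-29) = 36*(-29) = -1044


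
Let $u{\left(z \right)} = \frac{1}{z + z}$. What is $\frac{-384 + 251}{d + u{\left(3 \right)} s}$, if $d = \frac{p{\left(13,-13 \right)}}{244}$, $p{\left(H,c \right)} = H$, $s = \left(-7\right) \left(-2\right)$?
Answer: $- \frac{97356}{1747} \approx -55.728$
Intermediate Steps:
$s = 14$
$u{\left(z \right)} = \frac{1}{2 z}$
$d = \frac{13}{244} \approx 0.053279$
$\frac{-384 + 251}{d + u{\left(3 \right)} s} = \frac{-384 + 251}{\frac{13}{244} + \frac{1}{2 \cdot 3} \cdot 14} = \frac{1}{\frac{13}{244} + \frac{1}{2} \cdot \frac{1}{3} \cdot 14} \left(-133\right) = \frac{1}{\frac{13}{244} + \frac{1}{6} \cdot 14} \left(-133\right) = \frac{1}{\frac{13}{244} + \frac{7}{3}} \left(-133\right) = \frac{1}{\frac{1747}{732}} \left(-133\right) = \frac{732}{1747} \left(-133\right) = - \frac{97356}{1747}$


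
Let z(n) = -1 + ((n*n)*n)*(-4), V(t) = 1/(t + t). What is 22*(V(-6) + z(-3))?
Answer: 14113/6 ≈ 2352.2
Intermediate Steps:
V(t) = 1/(2*t)
z(n) = -1 - 4*n**3 (z(n) = -1 + (n**2*n)*(-4) = -1 + n**3*(-4) = -1 - 4*n**3)
22*(V(-6) + z(-3)) = 22*((1/2)/(-6) + (-1 - 4*(-3)**3)) = 22*((1/2)*(-1/6) + (-1 - 4*(-27))) = 22*(-1/12 + (-1 + 108)) = 22*(-1/12 + 107) = 22*(1283/12) = 14113/6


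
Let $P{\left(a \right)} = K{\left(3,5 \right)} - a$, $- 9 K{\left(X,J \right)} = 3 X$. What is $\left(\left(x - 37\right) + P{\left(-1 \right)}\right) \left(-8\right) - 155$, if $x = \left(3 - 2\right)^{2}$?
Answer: $133$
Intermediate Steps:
$K{\left(X,J \right)} = - \frac{X}{3}$ ($K{\left(X,J \right)} = - \frac{3 X}{9} = - \frac{X}{3}$)
$P{\left(a \right)} = -1 - a$ ($P{\left(a \right)} = \left(- \frac{1}{3}\right) 3 - a = -1 - a$)
$x = 1$ ($x = 1^{2} = 1$)
$\left(\left(x - 37\right) + P{\left(-1 \right)}\right) \left(-8\right) - 155 = \left(\left(1 - 37\right) - 0\right) \left(-8\right) - 155 = \left(-36 + \left(-1 + 1\right)\right) \left(-8\right) - 155 = \left(-36 + 0\right) \left(-8\right) - 155 = \left(-36\right) \left(-8\right) - 155 = 288 - 155 = 133$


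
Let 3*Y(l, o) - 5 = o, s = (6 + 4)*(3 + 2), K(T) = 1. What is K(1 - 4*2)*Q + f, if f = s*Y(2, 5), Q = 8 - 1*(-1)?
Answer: 527/3 ≈ 175.67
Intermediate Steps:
s = 50 (s = 10*5 = 50)
Y(l, o) = 5/3 + o/3
Q = 9 (Q = 8 + 1 = 9)
f = 500/3 (f = 50*(5/3 + (1/3)*5) = 50*(5/3 + 5/3) = 50*(10/3) = 500/3 ≈ 166.67)
K(1 - 4*2)*Q + f = 1*9 + 500/3 = 9 + 500/3 = 527/3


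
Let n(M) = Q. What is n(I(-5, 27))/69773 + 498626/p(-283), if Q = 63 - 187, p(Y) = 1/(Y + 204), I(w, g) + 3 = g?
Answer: -2748459920066/69773 ≈ -3.9391e+7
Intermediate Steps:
I(w, g) = -3 + g
p(Y) = 1/(204 + Y)
Q = -124
n(M) = -124
n(I(-5, 27))/69773 + 498626/p(-283) = -124/69773 + 498626/(1/(204 - 283)) = -124*1/69773 + 498626/(1/(-79)) = -124/69773 + 498626/(-1/79) = -124/69773 + 498626*(-79) = -124/69773 - 39391454 = -2748459920066/69773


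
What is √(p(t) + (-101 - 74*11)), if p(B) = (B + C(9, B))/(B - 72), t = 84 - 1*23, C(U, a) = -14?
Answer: 8*I*√1738/11 ≈ 30.32*I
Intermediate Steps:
t = 61 (t = 84 - 23 = 61)
p(B) = (-14 + B)/(-72 + B) (p(B) = (B - 14)/(B - 72) = (-14 + B)/(-72 + B))
√(p(t) + (-101 - 74*11)) = √((-14 + 61)/(-72 + 61) + (-101 - 74*11)) = √(47/(-11) + (-101 - 814)) = √(-1/11*47 - 915) = √(-47/11 - 915) = √(-10112/11) = 8*I*√1738/11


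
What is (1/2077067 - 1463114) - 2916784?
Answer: -9097341599165/2077067 ≈ -4.3799e+6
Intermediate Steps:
(1/2077067 - 1463114) - 2916784 = -3038985806637/2077067 - 2916784 = -9097341599165/2077067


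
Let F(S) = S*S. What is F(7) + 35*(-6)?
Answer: -161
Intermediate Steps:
F(S) = S²
F(7) + 35*(-6) = 7² + 35*(-6) = 49 - 210 = -161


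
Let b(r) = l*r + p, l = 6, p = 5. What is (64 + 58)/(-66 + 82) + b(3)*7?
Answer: 1349/8 ≈ 168.63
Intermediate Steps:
b(r) = 5 + 6*r (b(r) = 6*r + 5 = 5 + 6*r)
(64 + 58)/(-66 + 82) + b(3)*7 = (64 + 58)/(-66 + 82) + (5 + 6*3)*7 = 122/16 + (5 + 18)*7 = (1/16)*122 + 23*7 = 61/8 + 161 = 1349/8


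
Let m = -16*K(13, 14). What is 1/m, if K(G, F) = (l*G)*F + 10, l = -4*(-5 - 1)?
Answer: -1/70048 ≈ -1.4276e-5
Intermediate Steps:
l = 24 (l = -4*(-6) = 24)
K(G, F) = 10 + 24*F*G (K(G, F) = (24*G)*F + 10 = 24*F*G + 10 = 10 + 24*F*G)
m = -70048 (m = -16*(10 + 24*14*13) = -16*(10 + 4368) = -16*4378 = -70048)
1/m = 1/(-70048) = -1/70048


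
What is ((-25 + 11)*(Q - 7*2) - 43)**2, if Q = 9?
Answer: 729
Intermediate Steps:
((-25 + 11)*(Q - 7*2) - 43)**2 = ((-25 + 11)*(9 - 7*2) - 43)**2 = (-14*(9 - 14) - 43)**2 = (-14*(-5) - 43)**2 = (70 - 43)**2 = 27**2 = 729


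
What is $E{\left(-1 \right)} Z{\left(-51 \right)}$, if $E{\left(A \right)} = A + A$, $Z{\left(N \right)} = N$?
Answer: $102$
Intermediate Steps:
$E{\left(A \right)} = 2 A$
$E{\left(-1 \right)} Z{\left(-51 \right)} = 2 \left(-1\right) \left(-51\right) = \left(-2\right) \left(-51\right) = 102$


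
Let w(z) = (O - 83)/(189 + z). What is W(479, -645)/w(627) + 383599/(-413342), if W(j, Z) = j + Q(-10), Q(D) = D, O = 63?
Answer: -39548827187/2066710 ≈ -19136.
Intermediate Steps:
w(z) = -20/(189 + z) (w(z) = (63 - 83)/(189 + z) = -20/(189 + z))
W(j, Z) = -10 + j (W(j, Z) = j - 10 = -10 + j)
W(479, -645)/w(627) + 383599/(-413342) = (-10 + 479)/((-20/(189 + 627))) + 383599/(-413342) = 469/((-20/816)) + 383599*(-1/413342) = 469/((-20*1/816)) - 383599/413342 = 469/(-5/204) - 383599/413342 = 469*(-204/5) - 383599/413342 = -95676/5 - 383599/413342 = -39548827187/2066710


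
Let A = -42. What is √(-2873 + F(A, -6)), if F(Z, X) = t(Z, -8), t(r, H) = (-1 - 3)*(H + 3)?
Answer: 3*I*√317 ≈ 53.413*I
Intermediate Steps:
t(r, H) = -12 - 4*H (t(r, H) = -4*(3 + H) = -12 - 4*H)
F(Z, X) = 20 (F(Z, X) = -12 - 4*(-8) = -12 + 32 = 20)
√(-2873 + F(A, -6)) = √(-2873 + 20) = √(-2853) = 3*I*√317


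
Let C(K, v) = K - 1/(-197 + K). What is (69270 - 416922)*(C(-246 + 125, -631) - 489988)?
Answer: 9030530767662/53 ≈ 1.7039e+11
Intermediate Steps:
(69270 - 416922)*(C(-246 + 125, -631) - 489988) = (69270 - 416922)*((-1 + (-246 + 125)**2 - 197*(-246 + 125))/(-197 + (-246 + 125)) - 489988) = -347652*((-1 + (-121)**2 - 197*(-121))/(-197 - 121) - 489988) = -347652*((-1 + 14641 + 23837)/(-318) - 489988) = -347652*(-1/318*38477 - 489988) = -347652*(-38477/318 - 489988) = -347652*(-155854661/318) = 9030530767662/53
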